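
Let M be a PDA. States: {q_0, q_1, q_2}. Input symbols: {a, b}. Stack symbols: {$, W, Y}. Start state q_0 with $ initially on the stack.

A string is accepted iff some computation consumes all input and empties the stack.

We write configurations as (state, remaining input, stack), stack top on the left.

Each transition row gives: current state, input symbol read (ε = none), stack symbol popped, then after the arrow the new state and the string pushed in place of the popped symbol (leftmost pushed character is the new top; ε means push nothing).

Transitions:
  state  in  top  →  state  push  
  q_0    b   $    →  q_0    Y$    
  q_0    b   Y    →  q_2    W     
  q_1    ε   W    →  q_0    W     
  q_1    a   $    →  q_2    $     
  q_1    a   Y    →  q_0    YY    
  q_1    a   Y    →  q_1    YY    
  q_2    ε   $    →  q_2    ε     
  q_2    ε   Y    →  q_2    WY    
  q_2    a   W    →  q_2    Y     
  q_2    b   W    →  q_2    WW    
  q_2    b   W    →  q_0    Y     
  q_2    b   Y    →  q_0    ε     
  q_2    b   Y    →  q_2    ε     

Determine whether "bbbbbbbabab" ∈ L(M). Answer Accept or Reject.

One accepting computation: (q_0, bbbbbbbabab, $) ⊢ (q_0, bbbbbbabab, Y$) ⊢ (q_2, bbbbbabab, W$) ⊢ (q_2, bbbbabab, WW$) ⊢ (q_0, bbbabab, YW$) ⊢ (q_2, bbabab, WW$) ⊢ (q_0, babab, YW$) ⊢ (q_2, abab, WW$) ⊢ (q_2, bab, YW$) ⊢ (q_2, ab, W$) ⊢ (q_2, b, Y$) ⊢ (q_2, ε, $) ⊢ (q_2, ε, ε)
All input consumed and the stack is empty.

Accept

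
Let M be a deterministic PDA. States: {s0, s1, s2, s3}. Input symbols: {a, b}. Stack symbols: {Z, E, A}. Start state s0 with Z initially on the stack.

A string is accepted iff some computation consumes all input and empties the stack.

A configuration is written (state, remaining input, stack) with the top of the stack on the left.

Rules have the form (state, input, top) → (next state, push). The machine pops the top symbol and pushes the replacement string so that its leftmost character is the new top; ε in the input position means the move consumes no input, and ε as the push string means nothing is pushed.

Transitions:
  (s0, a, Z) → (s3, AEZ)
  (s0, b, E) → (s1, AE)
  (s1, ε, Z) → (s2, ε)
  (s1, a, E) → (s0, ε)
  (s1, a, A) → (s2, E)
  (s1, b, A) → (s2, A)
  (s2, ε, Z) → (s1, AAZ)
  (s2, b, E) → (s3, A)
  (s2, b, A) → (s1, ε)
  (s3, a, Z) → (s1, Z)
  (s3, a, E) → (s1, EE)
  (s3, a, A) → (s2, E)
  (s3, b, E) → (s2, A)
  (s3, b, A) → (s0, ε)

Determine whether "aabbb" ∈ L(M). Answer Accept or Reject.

Reject

(s0, aabbb, Z)
  read a, top Z: go to s3, push AEZ → (s3, abbb, AEZ)
  read a, top A: go to s2, push E → (s2, bbb, EEZ)
  read b, top E: go to s3, push A → (s3, bb, AEZ)
  read b, top A: go to s0, push ε → (s0, b, EZ)
  read b, top E: go to s1, push AE → (s1, ε, AEZ)
All input consumed; stack is AEZ, not empty, and no further ε-move applies.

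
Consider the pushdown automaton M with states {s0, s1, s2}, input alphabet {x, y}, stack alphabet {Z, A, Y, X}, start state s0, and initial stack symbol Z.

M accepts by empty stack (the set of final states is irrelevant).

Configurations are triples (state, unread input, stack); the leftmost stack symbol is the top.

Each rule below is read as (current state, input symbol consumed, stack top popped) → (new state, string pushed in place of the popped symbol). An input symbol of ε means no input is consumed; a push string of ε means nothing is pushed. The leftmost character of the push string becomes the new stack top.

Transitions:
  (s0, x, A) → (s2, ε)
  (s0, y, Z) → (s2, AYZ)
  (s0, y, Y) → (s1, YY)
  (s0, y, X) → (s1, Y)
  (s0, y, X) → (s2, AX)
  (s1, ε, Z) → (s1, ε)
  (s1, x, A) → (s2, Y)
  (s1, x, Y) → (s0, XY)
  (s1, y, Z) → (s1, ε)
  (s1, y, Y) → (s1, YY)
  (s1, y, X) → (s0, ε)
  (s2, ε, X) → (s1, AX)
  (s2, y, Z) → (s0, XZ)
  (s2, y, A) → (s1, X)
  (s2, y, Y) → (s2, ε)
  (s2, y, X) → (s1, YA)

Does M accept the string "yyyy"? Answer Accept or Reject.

No computation consumes all input and empties the stack.

Reject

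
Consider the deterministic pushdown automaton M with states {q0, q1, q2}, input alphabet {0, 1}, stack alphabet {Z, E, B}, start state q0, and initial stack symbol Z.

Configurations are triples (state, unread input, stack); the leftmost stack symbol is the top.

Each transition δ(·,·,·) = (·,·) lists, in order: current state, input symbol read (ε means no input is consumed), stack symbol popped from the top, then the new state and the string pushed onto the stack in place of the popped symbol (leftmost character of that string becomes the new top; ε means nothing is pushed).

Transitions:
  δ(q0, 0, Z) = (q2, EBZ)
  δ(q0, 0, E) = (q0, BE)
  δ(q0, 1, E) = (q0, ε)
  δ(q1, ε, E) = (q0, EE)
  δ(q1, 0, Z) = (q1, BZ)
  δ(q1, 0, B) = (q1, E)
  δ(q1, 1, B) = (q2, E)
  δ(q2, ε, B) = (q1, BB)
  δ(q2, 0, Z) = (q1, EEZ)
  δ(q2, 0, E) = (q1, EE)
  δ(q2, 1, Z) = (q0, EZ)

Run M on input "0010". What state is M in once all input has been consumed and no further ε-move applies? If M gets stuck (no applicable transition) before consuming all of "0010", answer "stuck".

(q0, 0010, Z)
  read 0, top Z: go to q2, push EBZ → (q2, 010, EBZ)
  read 0, top E: go to q1, push EE → (q1, 10, EEBZ)
  ε-move, top E: go to q0, push EE → (q0, 10, EEEBZ)
  read 1, top E: go to q0, push ε → (q0, 0, EEBZ)
  read 0, top E: go to q0, push BE → (q0, ε, BEEBZ)
All input consumed; M is in state q0.

q0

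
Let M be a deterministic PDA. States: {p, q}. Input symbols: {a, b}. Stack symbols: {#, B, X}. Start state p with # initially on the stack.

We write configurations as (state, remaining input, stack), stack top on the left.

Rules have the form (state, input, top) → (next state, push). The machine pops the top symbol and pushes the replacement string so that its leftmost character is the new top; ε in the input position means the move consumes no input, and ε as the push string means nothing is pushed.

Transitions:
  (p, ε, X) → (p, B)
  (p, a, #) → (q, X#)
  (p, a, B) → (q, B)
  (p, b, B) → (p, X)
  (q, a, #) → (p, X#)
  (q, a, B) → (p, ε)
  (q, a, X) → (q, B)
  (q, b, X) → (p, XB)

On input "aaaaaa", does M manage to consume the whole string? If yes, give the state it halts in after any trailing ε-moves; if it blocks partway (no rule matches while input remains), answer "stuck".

p

(p, aaaaaa, #)
  read a, top #: go to q, push X# → (q, aaaaa, X#)
  read a, top X: go to q, push B → (q, aaaa, B#)
  read a, top B: go to p, push ε → (p, aaa, #)
  read a, top #: go to q, push X# → (q, aa, X#)
  read a, top X: go to q, push B → (q, a, B#)
  read a, top B: go to p, push ε → (p, ε, #)
All input consumed; M is in state p.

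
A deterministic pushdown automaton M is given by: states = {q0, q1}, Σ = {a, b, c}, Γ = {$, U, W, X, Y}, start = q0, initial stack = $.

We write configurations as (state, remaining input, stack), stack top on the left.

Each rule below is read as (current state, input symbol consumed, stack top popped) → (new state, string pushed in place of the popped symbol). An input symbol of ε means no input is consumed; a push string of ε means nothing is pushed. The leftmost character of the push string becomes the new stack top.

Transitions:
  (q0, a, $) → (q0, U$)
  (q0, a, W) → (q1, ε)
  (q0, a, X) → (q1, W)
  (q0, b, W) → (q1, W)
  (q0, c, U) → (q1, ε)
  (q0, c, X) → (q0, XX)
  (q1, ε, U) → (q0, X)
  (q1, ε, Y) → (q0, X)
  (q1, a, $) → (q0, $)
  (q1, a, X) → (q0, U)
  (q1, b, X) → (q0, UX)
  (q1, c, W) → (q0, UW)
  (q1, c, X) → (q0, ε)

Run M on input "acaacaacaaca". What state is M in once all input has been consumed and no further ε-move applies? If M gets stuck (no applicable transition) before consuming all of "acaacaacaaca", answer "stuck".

(q0, acaacaacaaca, $)
  read a, top $: go to q0, push U$ → (q0, caacaacaaca, U$)
  read c, top U: go to q1, push ε → (q1, aacaacaaca, $)
  read a, top $: go to q0, push $ → (q0, acaacaaca, $)
  read a, top $: go to q0, push U$ → (q0, caacaaca, U$)
  read c, top U: go to q1, push ε → (q1, aacaaca, $)
  read a, top $: go to q0, push $ → (q0, acaaca, $)
  read a, top $: go to q0, push U$ → (q0, caaca, U$)
  read c, top U: go to q1, push ε → (q1, aaca, $)
  read a, top $: go to q0, push $ → (q0, aca, $)
  read a, top $: go to q0, push U$ → (q0, ca, U$)
  read c, top U: go to q1, push ε → (q1, a, $)
  read a, top $: go to q0, push $ → (q0, ε, $)
All input consumed; M is in state q0.

q0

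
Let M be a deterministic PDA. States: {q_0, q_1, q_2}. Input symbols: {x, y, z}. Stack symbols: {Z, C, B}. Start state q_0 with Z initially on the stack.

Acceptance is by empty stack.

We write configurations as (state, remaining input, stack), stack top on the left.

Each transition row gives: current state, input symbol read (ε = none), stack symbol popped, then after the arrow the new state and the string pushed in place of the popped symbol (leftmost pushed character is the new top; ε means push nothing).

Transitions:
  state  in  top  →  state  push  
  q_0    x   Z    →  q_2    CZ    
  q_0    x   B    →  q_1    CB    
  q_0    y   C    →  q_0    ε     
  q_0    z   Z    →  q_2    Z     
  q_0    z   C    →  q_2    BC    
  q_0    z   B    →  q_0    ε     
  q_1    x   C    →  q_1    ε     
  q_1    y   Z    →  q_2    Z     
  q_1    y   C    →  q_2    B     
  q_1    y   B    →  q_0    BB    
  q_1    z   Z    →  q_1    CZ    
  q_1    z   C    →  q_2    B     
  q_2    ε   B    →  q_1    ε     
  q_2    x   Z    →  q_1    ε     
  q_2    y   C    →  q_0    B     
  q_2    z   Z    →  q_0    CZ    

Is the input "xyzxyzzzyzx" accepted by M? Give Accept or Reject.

(q_0, xyzxyzzzyzx, Z)
  read x, top Z: go to q_2, push CZ → (q_2, yzxyzzzyzx, CZ)
  read y, top C: go to q_0, push B → (q_0, zxyzzzyzx, BZ)
  read z, top B: go to q_0, push ε → (q_0, xyzzzyzx, Z)
  read x, top Z: go to q_2, push CZ → (q_2, yzzzyzx, CZ)
  read y, top C: go to q_0, push B → (q_0, zzzyzx, BZ)
  read z, top B: go to q_0, push ε → (q_0, zzyzx, Z)
  read z, top Z: go to q_2, push Z → (q_2, zyzx, Z)
  read z, top Z: go to q_0, push CZ → (q_0, yzx, CZ)
  read y, top C: go to q_0, push ε → (q_0, zx, Z)
  read z, top Z: go to q_2, push Z → (q_2, x, Z)
  read x, top Z: go to q_1, push ε → (q_1, ε, ε)
All input consumed and the stack is empty.

Accept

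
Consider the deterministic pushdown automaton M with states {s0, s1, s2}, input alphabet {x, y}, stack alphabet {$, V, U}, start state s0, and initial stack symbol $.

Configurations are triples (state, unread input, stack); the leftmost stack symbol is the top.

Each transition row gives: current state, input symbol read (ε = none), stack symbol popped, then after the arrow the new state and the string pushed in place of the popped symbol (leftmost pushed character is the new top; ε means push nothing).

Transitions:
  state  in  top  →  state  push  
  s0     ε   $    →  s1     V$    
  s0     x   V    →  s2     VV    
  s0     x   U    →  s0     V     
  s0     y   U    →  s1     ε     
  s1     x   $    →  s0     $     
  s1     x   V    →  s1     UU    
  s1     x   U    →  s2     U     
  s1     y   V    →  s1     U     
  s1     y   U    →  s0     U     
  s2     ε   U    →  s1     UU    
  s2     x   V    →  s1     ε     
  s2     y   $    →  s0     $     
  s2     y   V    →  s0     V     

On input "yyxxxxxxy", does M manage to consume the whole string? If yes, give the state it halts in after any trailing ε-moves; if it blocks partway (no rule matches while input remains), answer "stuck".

s0

(s0, yyxxxxxxy, $)
  ε-move, top $: go to s1, push V$ → (s1, yyxxxxxxy, V$)
  read y, top V: go to s1, push U → (s1, yxxxxxxy, U$)
  read y, top U: go to s0, push U → (s0, xxxxxxy, U$)
  read x, top U: go to s0, push V → (s0, xxxxxy, V$)
  read x, top V: go to s2, push VV → (s2, xxxxy, VV$)
  read x, top V: go to s1, push ε → (s1, xxxy, V$)
  read x, top V: go to s1, push UU → (s1, xxy, UU$)
  read x, top U: go to s2, push U → (s2, xy, UU$)
  ε-move, top U: go to s1, push UU → (s1, xy, UUU$)
  read x, top U: go to s2, push U → (s2, y, UUU$)
  ε-move, top U: go to s1, push UU → (s1, y, UUUU$)
  read y, top U: go to s0, push U → (s0, ε, UUUU$)
All input consumed; M is in state s0.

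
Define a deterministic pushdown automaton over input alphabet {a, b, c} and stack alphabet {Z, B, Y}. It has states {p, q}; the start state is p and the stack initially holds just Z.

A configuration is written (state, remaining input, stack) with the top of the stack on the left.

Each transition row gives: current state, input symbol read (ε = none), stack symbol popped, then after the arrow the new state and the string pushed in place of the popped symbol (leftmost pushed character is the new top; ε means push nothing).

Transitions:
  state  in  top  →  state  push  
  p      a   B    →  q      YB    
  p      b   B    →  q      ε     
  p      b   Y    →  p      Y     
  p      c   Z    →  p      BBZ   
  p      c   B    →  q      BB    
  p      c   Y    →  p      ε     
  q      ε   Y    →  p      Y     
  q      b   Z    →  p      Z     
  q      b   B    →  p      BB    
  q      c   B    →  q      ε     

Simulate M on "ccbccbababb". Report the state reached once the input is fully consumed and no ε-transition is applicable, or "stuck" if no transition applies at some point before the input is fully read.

stuck

(p, ccbccbababb, Z)
  read c, top Z: go to p, push BBZ → (p, cbccbababb, BBZ)
  read c, top B: go to q, push BB → (q, bccbababb, BBBZ)
  read b, top B: go to p, push BB → (p, ccbababb, BBBBZ)
  read c, top B: go to q, push BB → (q, cbababb, BBBBBZ)
  read c, top B: go to q, push ε → (q, bababb, BBBBZ)
  read b, top B: go to p, push BB → (p, ababb, BBBBBZ)
  read a, top B: go to q, push YB → (q, babb, YBBBBBZ)
  ε-move, top Y: go to p, push Y → (p, babb, YBBBBBZ)
  read b, top Y: go to p, push Y → (p, abb, YBBBBBZ)
No transition for (p, a, top Y); M blocks with input abb remaining.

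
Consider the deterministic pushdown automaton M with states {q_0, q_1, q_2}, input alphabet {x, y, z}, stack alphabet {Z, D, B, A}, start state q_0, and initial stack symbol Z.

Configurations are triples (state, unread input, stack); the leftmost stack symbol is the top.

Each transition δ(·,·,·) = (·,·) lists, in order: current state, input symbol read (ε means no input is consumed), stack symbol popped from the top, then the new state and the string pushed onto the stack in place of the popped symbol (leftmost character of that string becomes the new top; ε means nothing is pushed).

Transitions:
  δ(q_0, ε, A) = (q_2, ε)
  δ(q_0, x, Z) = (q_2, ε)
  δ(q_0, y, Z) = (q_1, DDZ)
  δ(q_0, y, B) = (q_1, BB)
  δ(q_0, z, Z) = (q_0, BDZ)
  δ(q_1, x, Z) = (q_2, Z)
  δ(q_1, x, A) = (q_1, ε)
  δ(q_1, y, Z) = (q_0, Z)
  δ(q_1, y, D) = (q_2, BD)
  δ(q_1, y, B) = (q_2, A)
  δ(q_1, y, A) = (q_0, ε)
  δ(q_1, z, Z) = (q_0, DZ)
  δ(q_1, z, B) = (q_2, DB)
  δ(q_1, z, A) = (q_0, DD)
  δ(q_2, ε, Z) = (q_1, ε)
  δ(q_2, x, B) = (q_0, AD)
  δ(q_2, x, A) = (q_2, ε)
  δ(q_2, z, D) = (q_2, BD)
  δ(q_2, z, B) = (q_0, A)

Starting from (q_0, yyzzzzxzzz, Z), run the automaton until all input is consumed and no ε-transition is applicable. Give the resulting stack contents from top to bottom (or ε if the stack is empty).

BDDDZ

(q_0, yyzzzzxzzz, Z)
  read y, top Z: go to q_1, push DDZ → (q_1, yzzzzxzzz, DDZ)
  read y, top D: go to q_2, push BD → (q_2, zzzzxzzz, BDDZ)
  read z, top B: go to q_0, push A → (q_0, zzzxzzz, ADDZ)
  ε-move, top A: go to q_2, push ε → (q_2, zzzxzzz, DDZ)
  read z, top D: go to q_2, push BD → (q_2, zzxzzz, BDDZ)
  read z, top B: go to q_0, push A → (q_0, zxzzz, ADDZ)
  ε-move, top A: go to q_2, push ε → (q_2, zxzzz, DDZ)
  read z, top D: go to q_2, push BD → (q_2, xzzz, BDDZ)
  read x, top B: go to q_0, push AD → (q_0, zzz, ADDDZ)
  ε-move, top A: go to q_2, push ε → (q_2, zzz, DDDZ)
  read z, top D: go to q_2, push BD → (q_2, zz, BDDDZ)
  read z, top B: go to q_0, push A → (q_0, z, ADDDZ)
  ε-move, top A: go to q_2, push ε → (q_2, z, DDDZ)
  read z, top D: go to q_2, push BD → (q_2, ε, BDDDZ)
All input consumed in state q_2 with stack BDDDZ.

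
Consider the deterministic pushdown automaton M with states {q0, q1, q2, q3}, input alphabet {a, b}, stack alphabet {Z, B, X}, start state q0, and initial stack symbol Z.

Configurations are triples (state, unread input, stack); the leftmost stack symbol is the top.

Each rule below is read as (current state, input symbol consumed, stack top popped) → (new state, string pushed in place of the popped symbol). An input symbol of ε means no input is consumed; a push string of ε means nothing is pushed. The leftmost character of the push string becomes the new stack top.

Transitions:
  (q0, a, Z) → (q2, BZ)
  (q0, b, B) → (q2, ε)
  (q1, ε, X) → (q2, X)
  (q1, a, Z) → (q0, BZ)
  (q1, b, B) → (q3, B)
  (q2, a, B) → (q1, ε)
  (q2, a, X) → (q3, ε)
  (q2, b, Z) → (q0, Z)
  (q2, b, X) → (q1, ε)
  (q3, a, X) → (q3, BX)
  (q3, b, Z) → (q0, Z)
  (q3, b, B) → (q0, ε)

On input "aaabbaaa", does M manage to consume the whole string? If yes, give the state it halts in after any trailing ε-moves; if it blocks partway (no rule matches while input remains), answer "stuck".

(q0, aaabbaaa, Z) ⊢ (q2, aabbaaa, BZ) ⊢ (q1, abbaaa, Z) ⊢ (q0, bbaaa, BZ) ⊢ (q2, baaa, Z) ⊢ (q0, aaa, Z) ⊢ (q2, aa, BZ) ⊢ (q1, a, Z) ⊢ (q0, ε, BZ)
All input consumed; M is in state q0.

q0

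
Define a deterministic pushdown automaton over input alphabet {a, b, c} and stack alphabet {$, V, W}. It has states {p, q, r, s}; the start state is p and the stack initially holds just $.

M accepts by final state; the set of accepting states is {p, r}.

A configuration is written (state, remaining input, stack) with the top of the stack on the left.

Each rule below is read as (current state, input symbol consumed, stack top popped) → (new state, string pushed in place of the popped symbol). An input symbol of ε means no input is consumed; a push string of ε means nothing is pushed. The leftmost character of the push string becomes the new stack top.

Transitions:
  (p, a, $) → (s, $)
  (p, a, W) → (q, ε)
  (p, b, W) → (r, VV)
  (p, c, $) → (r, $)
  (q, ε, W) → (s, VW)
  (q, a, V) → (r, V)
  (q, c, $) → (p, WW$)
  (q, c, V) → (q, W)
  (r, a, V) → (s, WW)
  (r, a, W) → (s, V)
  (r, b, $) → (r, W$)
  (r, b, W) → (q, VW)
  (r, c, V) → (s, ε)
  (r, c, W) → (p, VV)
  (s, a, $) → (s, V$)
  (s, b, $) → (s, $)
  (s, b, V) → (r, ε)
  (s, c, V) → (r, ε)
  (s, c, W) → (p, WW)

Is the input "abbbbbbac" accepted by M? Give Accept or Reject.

(p, abbbbbbac, $)
  read a, top $: go to s, push $ → (s, bbbbbbac, $)
  read b, top $: go to s, push $ → (s, bbbbbac, $)
  read b, top $: go to s, push $ → (s, bbbbac, $)
  read b, top $: go to s, push $ → (s, bbbac, $)
  read b, top $: go to s, push $ → (s, bbac, $)
  read b, top $: go to s, push $ → (s, bac, $)
  read b, top $: go to s, push $ → (s, ac, $)
  read a, top $: go to s, push V$ → (s, c, V$)
  read c, top V: go to r, push ε → (r, ε, $)
All input consumed; state r ∈ F.

Accept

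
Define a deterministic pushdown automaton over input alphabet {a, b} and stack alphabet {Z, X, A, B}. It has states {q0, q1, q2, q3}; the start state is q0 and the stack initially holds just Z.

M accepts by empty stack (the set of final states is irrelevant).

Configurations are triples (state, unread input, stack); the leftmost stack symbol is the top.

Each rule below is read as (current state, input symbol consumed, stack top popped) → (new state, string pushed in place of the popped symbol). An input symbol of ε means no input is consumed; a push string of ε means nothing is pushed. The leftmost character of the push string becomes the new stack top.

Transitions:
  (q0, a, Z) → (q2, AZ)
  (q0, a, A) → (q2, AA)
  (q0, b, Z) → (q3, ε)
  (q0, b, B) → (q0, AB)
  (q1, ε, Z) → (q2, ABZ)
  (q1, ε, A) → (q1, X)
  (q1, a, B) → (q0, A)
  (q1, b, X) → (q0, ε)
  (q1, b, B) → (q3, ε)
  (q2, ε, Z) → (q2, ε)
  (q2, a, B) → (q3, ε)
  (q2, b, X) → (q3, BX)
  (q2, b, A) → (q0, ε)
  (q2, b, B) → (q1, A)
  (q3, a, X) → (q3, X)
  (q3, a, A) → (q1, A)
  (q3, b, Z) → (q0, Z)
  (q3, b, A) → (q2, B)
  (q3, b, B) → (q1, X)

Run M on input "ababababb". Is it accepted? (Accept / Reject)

(q0, ababababb, Z)
  read a, top Z: go to q2, push AZ → (q2, babababb, AZ)
  read b, top A: go to q0, push ε → (q0, abababb, Z)
  read a, top Z: go to q2, push AZ → (q2, bababb, AZ)
  read b, top A: go to q0, push ε → (q0, ababb, Z)
  read a, top Z: go to q2, push AZ → (q2, babb, AZ)
  read b, top A: go to q0, push ε → (q0, abb, Z)
  read a, top Z: go to q2, push AZ → (q2, bb, AZ)
  read b, top A: go to q0, push ε → (q0, b, Z)
  read b, top Z: go to q3, push ε → (q3, ε, ε)
All input consumed and the stack is empty.

Accept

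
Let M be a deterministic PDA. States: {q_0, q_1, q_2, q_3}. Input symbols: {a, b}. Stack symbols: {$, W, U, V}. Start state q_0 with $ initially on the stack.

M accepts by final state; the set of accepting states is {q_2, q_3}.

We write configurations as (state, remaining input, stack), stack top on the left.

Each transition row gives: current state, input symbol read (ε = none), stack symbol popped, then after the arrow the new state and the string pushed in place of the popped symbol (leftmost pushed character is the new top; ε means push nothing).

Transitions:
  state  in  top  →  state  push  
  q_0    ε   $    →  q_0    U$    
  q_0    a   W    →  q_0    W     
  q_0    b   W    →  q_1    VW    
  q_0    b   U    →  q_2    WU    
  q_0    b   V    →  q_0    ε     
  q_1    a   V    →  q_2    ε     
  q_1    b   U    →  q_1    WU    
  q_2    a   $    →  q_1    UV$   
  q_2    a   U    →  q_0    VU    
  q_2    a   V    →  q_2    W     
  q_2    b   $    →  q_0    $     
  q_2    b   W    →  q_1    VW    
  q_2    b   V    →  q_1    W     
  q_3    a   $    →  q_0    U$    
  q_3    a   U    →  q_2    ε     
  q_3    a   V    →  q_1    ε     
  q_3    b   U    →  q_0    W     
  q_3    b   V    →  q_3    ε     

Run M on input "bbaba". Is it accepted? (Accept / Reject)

Accept

(q_0, bbaba, $)
  ε-move, top $: go to q_0, push U$ → (q_0, bbaba, U$)
  read b, top U: go to q_2, push WU → (q_2, baba, WU$)
  read b, top W: go to q_1, push VW → (q_1, aba, VWU$)
  read a, top V: go to q_2, push ε → (q_2, ba, WU$)
  read b, top W: go to q_1, push VW → (q_1, a, VWU$)
  read a, top V: go to q_2, push ε → (q_2, ε, WU$)
All input consumed; state q_2 ∈ F.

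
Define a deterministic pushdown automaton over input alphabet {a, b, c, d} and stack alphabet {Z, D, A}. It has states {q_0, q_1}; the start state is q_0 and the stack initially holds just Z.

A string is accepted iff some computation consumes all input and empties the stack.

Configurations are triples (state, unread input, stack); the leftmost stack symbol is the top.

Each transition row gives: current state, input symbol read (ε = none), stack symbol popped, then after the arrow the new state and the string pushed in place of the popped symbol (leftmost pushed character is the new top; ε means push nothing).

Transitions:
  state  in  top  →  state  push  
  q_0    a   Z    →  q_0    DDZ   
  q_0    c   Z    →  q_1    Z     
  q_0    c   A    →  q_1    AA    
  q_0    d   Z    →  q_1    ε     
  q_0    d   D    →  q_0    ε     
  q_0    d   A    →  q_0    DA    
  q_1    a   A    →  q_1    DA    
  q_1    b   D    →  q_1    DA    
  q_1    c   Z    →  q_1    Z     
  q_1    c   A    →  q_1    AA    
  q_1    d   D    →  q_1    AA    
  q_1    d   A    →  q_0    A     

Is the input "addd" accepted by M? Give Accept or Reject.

(q_0, addd, Z)
  read a, top Z: go to q_0, push DDZ → (q_0, ddd, DDZ)
  read d, top D: go to q_0, push ε → (q_0, dd, DZ)
  read d, top D: go to q_0, push ε → (q_0, d, Z)
  read d, top Z: go to q_1, push ε → (q_1, ε, ε)
All input consumed and the stack is empty.

Accept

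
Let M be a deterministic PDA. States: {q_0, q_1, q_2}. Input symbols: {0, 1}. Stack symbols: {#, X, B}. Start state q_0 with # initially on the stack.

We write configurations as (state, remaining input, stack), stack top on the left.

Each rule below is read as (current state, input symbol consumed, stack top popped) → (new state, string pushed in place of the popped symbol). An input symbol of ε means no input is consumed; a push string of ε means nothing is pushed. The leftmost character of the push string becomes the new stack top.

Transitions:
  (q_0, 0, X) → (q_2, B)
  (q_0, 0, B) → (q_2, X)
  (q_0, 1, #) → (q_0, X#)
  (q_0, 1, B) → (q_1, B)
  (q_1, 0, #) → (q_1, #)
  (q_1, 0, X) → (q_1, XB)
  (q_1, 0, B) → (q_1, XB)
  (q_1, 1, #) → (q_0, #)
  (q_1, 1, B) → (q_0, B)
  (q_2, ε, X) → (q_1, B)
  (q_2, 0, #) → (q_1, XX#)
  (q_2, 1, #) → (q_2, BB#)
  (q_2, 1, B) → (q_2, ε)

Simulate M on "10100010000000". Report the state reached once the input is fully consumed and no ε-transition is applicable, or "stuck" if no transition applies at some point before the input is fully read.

stuck

(q_0, 10100010000000, #) ⊢ (q_0, 0100010000000, X#) ⊢ (q_2, 100010000000, B#) ⊢ (q_2, 00010000000, #) ⊢ (q_1, 0010000000, XX#) ⊢ (q_1, 010000000, XBX#) ⊢ (q_1, 10000000, XBBX#)
No transition for (q_1, 1, top X); M blocks with input 10000000 remaining.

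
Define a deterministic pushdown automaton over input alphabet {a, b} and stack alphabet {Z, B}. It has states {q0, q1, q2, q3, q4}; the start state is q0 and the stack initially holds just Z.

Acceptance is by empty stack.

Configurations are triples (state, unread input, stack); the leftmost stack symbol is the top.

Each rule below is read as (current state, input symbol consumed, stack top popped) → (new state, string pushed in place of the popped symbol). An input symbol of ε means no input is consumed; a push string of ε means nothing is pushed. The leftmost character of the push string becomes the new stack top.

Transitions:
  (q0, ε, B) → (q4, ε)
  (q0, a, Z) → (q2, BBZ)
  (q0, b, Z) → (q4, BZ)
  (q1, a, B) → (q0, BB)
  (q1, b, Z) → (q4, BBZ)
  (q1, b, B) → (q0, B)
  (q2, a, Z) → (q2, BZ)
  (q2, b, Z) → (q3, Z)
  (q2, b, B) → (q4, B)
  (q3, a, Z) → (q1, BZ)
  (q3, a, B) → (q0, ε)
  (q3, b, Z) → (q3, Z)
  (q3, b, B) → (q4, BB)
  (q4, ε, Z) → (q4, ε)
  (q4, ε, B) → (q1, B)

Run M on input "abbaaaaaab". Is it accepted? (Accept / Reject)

Accept

(q0, abbaaaaaab, Z)
  read a, top Z: go to q2, push BBZ → (q2, bbaaaaaab, BBZ)
  read b, top B: go to q4, push B → (q4, baaaaaab, BBZ)
  ε-move, top B: go to q1, push B → (q1, baaaaaab, BBZ)
  read b, top B: go to q0, push B → (q0, aaaaaab, BBZ)
  ε-move, top B: go to q4, push ε → (q4, aaaaaab, BZ)
  ε-move, top B: go to q1, push B → (q1, aaaaaab, BZ)
  read a, top B: go to q0, push BB → (q0, aaaaab, BBZ)
  ε-move, top B: go to q4, push ε → (q4, aaaaab, BZ)
  ε-move, top B: go to q1, push B → (q1, aaaaab, BZ)
  read a, top B: go to q0, push BB → (q0, aaaab, BBZ)
  ε-move, top B: go to q4, push ε → (q4, aaaab, BZ)
  ε-move, top B: go to q1, push B → (q1, aaaab, BZ)
  read a, top B: go to q0, push BB → (q0, aaab, BBZ)
  ε-move, top B: go to q4, push ε → (q4, aaab, BZ)
  ε-move, top B: go to q1, push B → (q1, aaab, BZ)
  read a, top B: go to q0, push BB → (q0, aab, BBZ)
  ε-move, top B: go to q4, push ε → (q4, aab, BZ)
  ε-move, top B: go to q1, push B → (q1, aab, BZ)
  read a, top B: go to q0, push BB → (q0, ab, BBZ)
  ε-move, top B: go to q4, push ε → (q4, ab, BZ)
  ε-move, top B: go to q1, push B → (q1, ab, BZ)
  read a, top B: go to q0, push BB → (q0, b, BBZ)
  ε-move, top B: go to q4, push ε → (q4, b, BZ)
  ε-move, top B: go to q1, push B → (q1, b, BZ)
  read b, top B: go to q0, push B → (q0, ε, BZ)
  ε-move, top B: go to q4, push ε → (q4, ε, Z)
  ε-move, top Z: go to q4, push ε → (q4, ε, ε)
All input consumed and the stack is empty.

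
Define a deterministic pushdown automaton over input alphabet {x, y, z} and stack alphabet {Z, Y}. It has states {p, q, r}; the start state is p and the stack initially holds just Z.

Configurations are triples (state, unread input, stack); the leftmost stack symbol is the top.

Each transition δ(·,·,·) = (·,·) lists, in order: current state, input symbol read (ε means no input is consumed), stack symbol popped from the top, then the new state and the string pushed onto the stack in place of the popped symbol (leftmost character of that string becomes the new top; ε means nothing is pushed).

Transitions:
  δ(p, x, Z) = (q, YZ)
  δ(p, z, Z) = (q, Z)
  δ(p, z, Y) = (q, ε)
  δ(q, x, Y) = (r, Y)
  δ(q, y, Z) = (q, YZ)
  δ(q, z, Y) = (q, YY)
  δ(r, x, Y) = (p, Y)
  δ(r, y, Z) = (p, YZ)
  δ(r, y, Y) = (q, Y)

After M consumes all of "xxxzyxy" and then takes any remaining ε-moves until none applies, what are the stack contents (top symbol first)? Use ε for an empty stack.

YZ

(p, xxxzyxy, Z)
  read x, top Z: go to q, push YZ → (q, xxzyxy, YZ)
  read x, top Y: go to r, push Y → (r, xzyxy, YZ)
  read x, top Y: go to p, push Y → (p, zyxy, YZ)
  read z, top Y: go to q, push ε → (q, yxy, Z)
  read y, top Z: go to q, push YZ → (q, xy, YZ)
  read x, top Y: go to r, push Y → (r, y, YZ)
  read y, top Y: go to q, push Y → (q, ε, YZ)
All input consumed in state q with stack YZ.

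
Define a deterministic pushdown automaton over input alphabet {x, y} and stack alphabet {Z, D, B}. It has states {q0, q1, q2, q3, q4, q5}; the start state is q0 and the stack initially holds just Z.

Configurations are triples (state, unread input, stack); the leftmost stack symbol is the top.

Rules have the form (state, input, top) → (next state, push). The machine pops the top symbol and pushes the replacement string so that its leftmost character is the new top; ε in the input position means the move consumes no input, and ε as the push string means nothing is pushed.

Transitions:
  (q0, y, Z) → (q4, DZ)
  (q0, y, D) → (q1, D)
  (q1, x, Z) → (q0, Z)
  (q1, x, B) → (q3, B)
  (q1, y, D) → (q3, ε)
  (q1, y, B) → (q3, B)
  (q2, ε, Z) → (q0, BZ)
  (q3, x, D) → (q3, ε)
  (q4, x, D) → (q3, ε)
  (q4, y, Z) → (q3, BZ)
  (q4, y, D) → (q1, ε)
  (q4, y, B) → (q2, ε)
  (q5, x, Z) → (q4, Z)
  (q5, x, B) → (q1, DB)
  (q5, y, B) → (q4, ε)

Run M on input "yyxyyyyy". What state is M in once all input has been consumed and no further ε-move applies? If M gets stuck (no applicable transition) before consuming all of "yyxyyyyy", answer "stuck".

(q0, yyxyyyyy, Z)
  read y, top Z: go to q4, push DZ → (q4, yxyyyyy, DZ)
  read y, top D: go to q1, push ε → (q1, xyyyyy, Z)
  read x, top Z: go to q0, push Z → (q0, yyyyy, Z)
  read y, top Z: go to q4, push DZ → (q4, yyyy, DZ)
  read y, top D: go to q1, push ε → (q1, yyy, Z)
No transition for (q1, y, top Z); M blocks with input yyy remaining.

stuck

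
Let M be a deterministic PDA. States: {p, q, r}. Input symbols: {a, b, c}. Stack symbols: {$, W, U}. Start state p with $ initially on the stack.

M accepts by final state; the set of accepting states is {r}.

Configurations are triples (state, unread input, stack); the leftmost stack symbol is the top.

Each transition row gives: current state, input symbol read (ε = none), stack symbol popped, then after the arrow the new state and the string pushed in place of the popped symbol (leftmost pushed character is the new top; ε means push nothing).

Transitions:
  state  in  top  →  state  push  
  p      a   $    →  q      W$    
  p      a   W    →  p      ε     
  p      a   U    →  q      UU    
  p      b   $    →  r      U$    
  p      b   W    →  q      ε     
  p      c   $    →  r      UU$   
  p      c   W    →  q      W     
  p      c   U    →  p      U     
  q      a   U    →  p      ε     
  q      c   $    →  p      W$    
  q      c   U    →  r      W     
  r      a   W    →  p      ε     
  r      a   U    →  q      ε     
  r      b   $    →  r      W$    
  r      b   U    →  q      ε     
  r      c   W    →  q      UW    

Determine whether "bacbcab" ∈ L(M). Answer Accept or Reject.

(p, bacbcab, $) ⊢ (r, acbcab, U$) ⊢ (q, cbcab, $) ⊢ (p, bcab, W$) ⊢ (q, cab, $) ⊢ (p, ab, W$) ⊢ (p, b, $) ⊢ (r, ε, U$)
All input consumed; state r ∈ F.

Accept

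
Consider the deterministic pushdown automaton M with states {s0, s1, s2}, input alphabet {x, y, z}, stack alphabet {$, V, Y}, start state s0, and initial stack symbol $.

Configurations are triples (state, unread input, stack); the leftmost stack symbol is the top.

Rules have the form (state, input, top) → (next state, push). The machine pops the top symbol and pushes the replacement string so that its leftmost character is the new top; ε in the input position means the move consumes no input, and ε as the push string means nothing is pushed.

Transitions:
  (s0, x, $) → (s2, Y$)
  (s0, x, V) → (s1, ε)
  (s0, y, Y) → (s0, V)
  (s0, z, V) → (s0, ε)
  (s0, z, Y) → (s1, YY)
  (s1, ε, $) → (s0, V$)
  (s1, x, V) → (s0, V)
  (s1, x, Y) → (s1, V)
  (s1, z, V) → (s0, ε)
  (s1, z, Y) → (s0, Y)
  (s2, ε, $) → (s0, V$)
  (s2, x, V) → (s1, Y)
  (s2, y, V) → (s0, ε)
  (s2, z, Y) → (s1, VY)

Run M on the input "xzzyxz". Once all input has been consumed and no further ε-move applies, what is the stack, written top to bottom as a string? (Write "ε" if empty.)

(s0, xzzyxz, $) ⊢ (s2, zzyxz, Y$) ⊢ (s1, zyxz, VY$) ⊢ (s0, yxz, Y$) ⊢ (s0, xz, V$) ⊢ (s1, z, $) ⊢ (s0, z, V$) ⊢ (s0, ε, $)
All input consumed in state s0 with stack $.

$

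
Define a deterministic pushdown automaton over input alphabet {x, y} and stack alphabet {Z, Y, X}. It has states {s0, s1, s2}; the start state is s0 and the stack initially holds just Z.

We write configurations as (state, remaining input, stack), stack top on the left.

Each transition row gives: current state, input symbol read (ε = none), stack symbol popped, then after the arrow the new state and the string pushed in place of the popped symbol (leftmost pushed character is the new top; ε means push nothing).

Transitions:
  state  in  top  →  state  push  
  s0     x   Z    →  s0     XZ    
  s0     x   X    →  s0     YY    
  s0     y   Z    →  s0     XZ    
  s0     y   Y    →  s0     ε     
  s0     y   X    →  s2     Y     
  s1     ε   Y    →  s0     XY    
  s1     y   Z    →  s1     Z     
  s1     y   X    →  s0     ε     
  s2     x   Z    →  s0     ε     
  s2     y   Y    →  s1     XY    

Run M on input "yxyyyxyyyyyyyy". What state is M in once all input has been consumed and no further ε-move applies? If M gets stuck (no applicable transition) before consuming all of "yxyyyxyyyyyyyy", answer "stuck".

s0

(s0, yxyyyxyyyyyyyy, Z)
  read y, top Z: go to s0, push XZ → (s0, xyyyxyyyyyyyy, XZ)
  read x, top X: go to s0, push YY → (s0, yyyxyyyyyyyy, YYZ)
  read y, top Y: go to s0, push ε → (s0, yyxyyyyyyyy, YZ)
  read y, top Y: go to s0, push ε → (s0, yxyyyyyyyy, Z)
  read y, top Z: go to s0, push XZ → (s0, xyyyyyyyy, XZ)
  read x, top X: go to s0, push YY → (s0, yyyyyyyy, YYZ)
  read y, top Y: go to s0, push ε → (s0, yyyyyyy, YZ)
  read y, top Y: go to s0, push ε → (s0, yyyyyy, Z)
  read y, top Z: go to s0, push XZ → (s0, yyyyy, XZ)
  read y, top X: go to s2, push Y → (s2, yyyy, YZ)
  read y, top Y: go to s1, push XY → (s1, yyy, XYZ)
  read y, top X: go to s0, push ε → (s0, yy, YZ)
  read y, top Y: go to s0, push ε → (s0, y, Z)
  read y, top Z: go to s0, push XZ → (s0, ε, XZ)
All input consumed; M is in state s0.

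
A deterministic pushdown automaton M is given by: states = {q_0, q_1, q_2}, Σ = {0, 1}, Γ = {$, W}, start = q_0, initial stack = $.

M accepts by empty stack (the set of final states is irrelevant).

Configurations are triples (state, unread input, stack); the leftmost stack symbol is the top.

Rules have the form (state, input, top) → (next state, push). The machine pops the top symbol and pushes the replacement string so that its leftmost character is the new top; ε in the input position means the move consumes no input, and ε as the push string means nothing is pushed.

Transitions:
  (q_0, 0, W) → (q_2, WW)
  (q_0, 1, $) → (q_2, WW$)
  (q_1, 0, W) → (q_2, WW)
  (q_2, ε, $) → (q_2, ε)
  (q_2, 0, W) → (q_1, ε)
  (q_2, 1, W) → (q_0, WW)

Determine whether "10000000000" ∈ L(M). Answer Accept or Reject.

Reject

(q_0, 10000000000, $)
  read 1, top $: go to q_2, push WW$ → (q_2, 0000000000, WW$)
  read 0, top W: go to q_1, push ε → (q_1, 000000000, W$)
  read 0, top W: go to q_2, push WW → (q_2, 00000000, WW$)
  read 0, top W: go to q_1, push ε → (q_1, 0000000, W$)
  read 0, top W: go to q_2, push WW → (q_2, 000000, WW$)
  read 0, top W: go to q_1, push ε → (q_1, 00000, W$)
  read 0, top W: go to q_2, push WW → (q_2, 0000, WW$)
  read 0, top W: go to q_1, push ε → (q_1, 000, W$)
  read 0, top W: go to q_2, push WW → (q_2, 00, WW$)
  read 0, top W: go to q_1, push ε → (q_1, 0, W$)
  read 0, top W: go to q_2, push WW → (q_2, ε, WW$)
All input consumed; stack is WW$, not empty, and no further ε-move applies.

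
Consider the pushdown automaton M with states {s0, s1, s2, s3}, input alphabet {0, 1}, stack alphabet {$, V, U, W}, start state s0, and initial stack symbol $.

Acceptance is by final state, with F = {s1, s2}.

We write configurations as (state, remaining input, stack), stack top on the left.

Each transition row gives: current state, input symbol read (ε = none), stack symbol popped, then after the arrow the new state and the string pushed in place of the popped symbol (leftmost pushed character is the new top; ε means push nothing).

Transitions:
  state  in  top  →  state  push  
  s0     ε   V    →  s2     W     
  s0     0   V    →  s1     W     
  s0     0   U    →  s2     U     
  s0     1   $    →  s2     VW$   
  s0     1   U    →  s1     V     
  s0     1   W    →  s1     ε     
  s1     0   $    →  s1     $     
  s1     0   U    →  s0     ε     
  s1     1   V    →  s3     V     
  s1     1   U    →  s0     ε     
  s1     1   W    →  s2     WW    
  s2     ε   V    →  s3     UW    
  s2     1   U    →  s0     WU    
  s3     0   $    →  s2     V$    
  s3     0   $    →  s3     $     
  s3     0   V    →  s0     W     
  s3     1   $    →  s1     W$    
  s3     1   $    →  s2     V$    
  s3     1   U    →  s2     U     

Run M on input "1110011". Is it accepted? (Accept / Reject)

Reject

No computation consumes all input and reaches a final state.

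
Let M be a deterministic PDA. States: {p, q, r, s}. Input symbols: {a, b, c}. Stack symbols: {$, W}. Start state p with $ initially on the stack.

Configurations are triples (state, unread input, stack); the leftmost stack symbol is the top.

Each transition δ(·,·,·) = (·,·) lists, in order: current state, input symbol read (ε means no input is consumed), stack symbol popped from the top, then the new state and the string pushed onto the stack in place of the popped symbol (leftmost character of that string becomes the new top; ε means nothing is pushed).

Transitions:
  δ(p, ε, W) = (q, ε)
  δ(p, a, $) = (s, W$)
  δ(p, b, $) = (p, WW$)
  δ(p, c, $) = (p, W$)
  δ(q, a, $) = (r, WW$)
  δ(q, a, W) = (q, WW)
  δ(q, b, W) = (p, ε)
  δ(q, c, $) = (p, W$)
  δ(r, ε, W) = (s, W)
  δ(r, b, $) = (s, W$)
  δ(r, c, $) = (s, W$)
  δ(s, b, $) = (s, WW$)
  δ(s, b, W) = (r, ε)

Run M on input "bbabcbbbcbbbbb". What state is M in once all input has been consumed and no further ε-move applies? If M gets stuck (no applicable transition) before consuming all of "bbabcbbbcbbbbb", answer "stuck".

(p, bbabcbbbcbbbbb, $)
  read b, top $: go to p, push WW$ → (p, babcbbbcbbbbb, WW$)
  ε-move, top W: go to q, push ε → (q, babcbbbcbbbbb, W$)
  read b, top W: go to p, push ε → (p, abcbbbcbbbbb, $)
  read a, top $: go to s, push W$ → (s, bcbbbcbbbbb, W$)
  read b, top W: go to r, push ε → (r, cbbbcbbbbb, $)
  read c, top $: go to s, push W$ → (s, bbbcbbbbb, W$)
  read b, top W: go to r, push ε → (r, bbcbbbbb, $)
  read b, top $: go to s, push W$ → (s, bcbbbbb, W$)
  read b, top W: go to r, push ε → (r, cbbbbb, $)
  read c, top $: go to s, push W$ → (s, bbbbb, W$)
  read b, top W: go to r, push ε → (r, bbbb, $)
  read b, top $: go to s, push W$ → (s, bbb, W$)
  read b, top W: go to r, push ε → (r, bb, $)
  read b, top $: go to s, push W$ → (s, b, W$)
  read b, top W: go to r, push ε → (r, ε, $)
All input consumed; M is in state r.

r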